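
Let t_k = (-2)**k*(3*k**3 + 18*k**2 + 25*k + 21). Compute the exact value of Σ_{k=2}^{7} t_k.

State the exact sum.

t_(k+1)/t_k = 2*(-3*k**3 - 27*k**2 - 70*k - 67)/(3*k**3 + 18*k**2 + 25*k + 21).
So A=-2 and B=1, with C=k**3 + 6*k**2 + 25*k/3 + 7.
Set up (-2)·f(k+1) − (1)·f(k) − (k**3 + 6*k**2 + 25*k/3 + 7) = 0.
Bound: deg f ≤ 3.
Solve for f: f(k) = -(k**3 + 4*k**2 + k + 3)/3 (degree 3 ≤ 3).
R(k) = B(k−1)·f(k)/C(k) = -(k**3 + 4*k**2 + k + 3)/(3*k**3 + 18*k**2 + 25*k + 21); s_k = R·t_k = (-2)**k*(-k**3 - 4*k**2 - k - 3).
s_(k+1) − s_k = (-2)**k*(3*k**3 + 18*k**2 + 25*k + 21) = t_k.
Σ_(k=2)^(7) t_k = s_(8) − s_(2) = -199424 − (-116) = -199308.

Σ = -199308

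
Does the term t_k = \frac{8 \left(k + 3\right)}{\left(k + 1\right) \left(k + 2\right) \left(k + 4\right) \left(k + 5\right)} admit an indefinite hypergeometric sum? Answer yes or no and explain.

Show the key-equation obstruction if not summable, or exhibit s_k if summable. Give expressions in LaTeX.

t_(k+1)/t_k = (k + 1)*(k + 4)**2/((k + 3)**2*(k + 6)).
Gosper form: A/B · C(k+1)/C(k) with A=k + 1, B=k + 6, C=k**2 + 6*k + 9.
Key eq: (k + 1)·f(k+1) = (k + 5)·f(k) + (k**2 + 6*k + 9).
d = 4 from the (1,1,2) case.
Solving with deg f ≤ 4: f(k) = k*(k + 2)*(k + 3)*(k + 5)/8.
Then R = B(k−1)f/C = k*(k + 2)*(k + 5)**2/(8*(k + 3)), so s_k = R(k)·t_k = k*(k + 5)/(k**2 + 5*k + 4).
Check: Δs_k = 8*(k + 3)/(k**4 + 12*k**3 + 49*k**2 + 78*k + 40). ✓

Yes. s_k = \frac{k \left(k + 5\right)}{k^{2} + 5 k + 4}.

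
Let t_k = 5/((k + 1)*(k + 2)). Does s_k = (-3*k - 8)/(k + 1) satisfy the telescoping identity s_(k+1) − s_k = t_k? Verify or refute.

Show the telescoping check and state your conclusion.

s_(k+1) = (-3*k - 11)/(k + 2)
s_(k+1) − s_k = 5/(k**2 + 3*k + 2)
(s_(k+1) − s_k) − t_k = 0

valid (s_(k+1) − s_k reduces to t_k)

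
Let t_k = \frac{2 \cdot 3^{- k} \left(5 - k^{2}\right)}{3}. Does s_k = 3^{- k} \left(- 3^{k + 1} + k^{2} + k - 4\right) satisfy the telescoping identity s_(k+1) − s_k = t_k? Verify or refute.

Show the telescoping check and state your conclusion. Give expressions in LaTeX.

s_(k+1) = (-9*3**k + k + (k + 1)**2 - 3)/(3*3**k)
s_(k+1) − s_k = 2*(5 - k**2)/(3*3**k)
(s_(k+1) − s_k) − t_k = 0

valid; difference matches t_k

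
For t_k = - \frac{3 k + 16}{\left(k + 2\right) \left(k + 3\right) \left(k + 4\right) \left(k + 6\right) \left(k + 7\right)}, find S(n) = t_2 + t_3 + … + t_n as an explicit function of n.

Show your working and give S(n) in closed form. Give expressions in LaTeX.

Ratio r(k) = (k + 2)*(k + 6)*(3*k + 19)/((k + 5)*(k + 8)*(3*k + 16)).
So A=k + 2 and B=k + 8, with C=k**2 + 31*k/3 + 80/3.
f must satisfy (k + 2)·f(k+1) − (k + 7)·f(k) = k**2 + 31*k/3 + 80/3.
From deg A=1, deg B=1, deg C=2: d=5.
Solving with deg f ≤ 5: f(k) = k*(k + 4)*(k + 5)*(k**2 + 11*k + 36)/108.
So s_k = (B(k−1)f/C)·t_k = (k*(k + 4)*(k + 7)*(k**2 + 11*k + 36)/(36*(3*k + 16)))·t_k = k*(-k**2 - 11*k - 36)/(36*(k**3 + 11*k**2 + 36*k + 36)).
Δs = (-3*k - 16)/(k**5 + 22*k**4 + 185*k**3 + 740*k**2 + 1404*k + 1008), as required.
Telescope: S(n) = s_(n+1) − s_(2) = (-n**3 - 14*n**2 - 61*n - 48)/(36*(n**3 + 14*n**2 + 61*n + 84)) − (-31/1440) = (-n**3 - 14*n**2 - 61*n + 76)/(160*(n**3 + 14*n**2 + 61*n + 84)).

S(n) = \frac{- n^{3} - 14 n^{2} - 61 n + 76}{160 \left(n^{3} + 14 n^{2} + 61 n + 84\right)}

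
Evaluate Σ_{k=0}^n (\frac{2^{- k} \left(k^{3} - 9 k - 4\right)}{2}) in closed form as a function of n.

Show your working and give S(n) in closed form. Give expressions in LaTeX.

Step 1: r(k) = (9*k - (k + 1)**3 + 13)/(2*(-k**3 + 9*k + 4)).
Take A(k)=1/2, B(k)=1, C(k)=k**3 - 9*k - 4.
Key eq: (1/2)·f(k+1) = (1)·f(k) + (k**3 - 9*k - 4).
From deg A=0, deg B=0, deg C=3: d=3.
Solve for f: f(k) = -2*k**2*(k + 3) (degree 3 ≤ 3).
Get s_k = R·t_k = k**2*(-k - 3)/2**k with R(k) = B(k−1)f(k)/C(k) = -2*k**2*(k + 3)/(k**3 - 9*k - 4).
s_(k+1) − s_k = (k**3 - 9*k - 4)/(2*2**k) = t_k.
s_(n+1) = 2**(-n - 1)*(-n**3 - 6*n**2 - 9*n - 4) and s_(0) = 0, so S(n) = 2**(-n - 1)*(-n**3 - 6*n**2 - 9*n - 4).

S(n) = 2^{- n - 1} \left(- n^{3} - 6 n^{2} - 9 n - 4\right)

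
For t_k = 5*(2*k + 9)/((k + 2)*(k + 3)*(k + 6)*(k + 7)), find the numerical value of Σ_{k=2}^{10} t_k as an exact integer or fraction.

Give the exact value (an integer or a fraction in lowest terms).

Σ = 945/7072

The ratio is (k + 2)*(k + 6)*(2*k + 11)/((k + 4)*(k + 8)*(2*k + 9)).
A = k + 2, B = k + 8, C = k**3 + 27*k**2/2 + 121*k/2 + 90.
Key eq: (k + 2)·f(k+1) = (k + 7)·f(k) + (k**3 + 27*k**2/2 + 121*k/2 + 90).
d = 5 from the (1,1,3) case.
Coefficient equations give f(k) = k*(k + 3)*(k + 4)*(k + 5)*(k + 8)/24.
R(k) = B(k−1)·f(k)/C(k) = k*(k + 3)*(k + 7)*(k + 8)/(12*(2*k + 9)); s_k = R·t_k = 5*k*(k + 8)/(12*(k**2 + 8*k + 12)).
s_(k+1) − s_k = 5*(2*k + 9)/(k**4 + 18*k**3 + 113*k**2 + 288*k + 252) = t_k.
Telescoping: Σ = s_(11) − s_(2) = 1045/2652 − (25/96) = 945/7072.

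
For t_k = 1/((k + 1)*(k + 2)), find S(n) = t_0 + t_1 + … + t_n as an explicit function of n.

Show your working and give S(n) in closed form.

S(n) = (n + 1)/(n + 2)

Compute t_(k+1)/t_k: get (k + 1)/(k + 3).
Factor: A=k + 1; B=k + 3; C=1.
Set up (k + 1)·f(k+1) − (k + 2)·f(k) − (1) = 0.
d = 1 from the (1,1,0) case.
Coefficient equations give f(k) = k.
Get s_k = R·t_k = k/(k + 1) with R(k) = B(k−1)f(k)/C(k) = k*(k + 2).
Verify: 1/(k**2 + 3*k + 2) matches t_k.
Telescope: S(n) = s_(n+1) − s_(0) = (n + 1)/(n + 2) − (0) = (n + 1)/(n + 2).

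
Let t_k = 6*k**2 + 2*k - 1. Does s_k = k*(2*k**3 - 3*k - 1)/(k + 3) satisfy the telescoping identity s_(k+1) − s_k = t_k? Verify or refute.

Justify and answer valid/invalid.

s_(k+1) = -(k + 1)*(3*k - 2*(k + 1)**3 + 4)/(k + 4)
s_(k+1) − s_k = (6*k**4 + 36*k**3 + 41*k**2 + 5*k - 6)/(k**2 + 7*k + 12)
(s_(k+1) − s_k) − t_k = 2*(-4*k**3 - 22*k**2 - 6*k + 3)/(k**2 + 7*k + 12)

Invalid: residual 2*(-4*k**3 - 22*k**2 - 6*k + 3)/(k**2 + 7*k + 12) ≠ 0.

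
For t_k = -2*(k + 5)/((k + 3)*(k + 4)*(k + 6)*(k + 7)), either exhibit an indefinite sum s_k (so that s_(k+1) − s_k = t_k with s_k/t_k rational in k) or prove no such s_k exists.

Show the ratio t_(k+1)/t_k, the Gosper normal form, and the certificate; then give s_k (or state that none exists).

Compute t_(k+1)/t_k: get (k + 3)*(k + 6)**2/((k + 5)**2*(k + 8)).
Normal form (A,B,C) = (k + 3, k + 8, k**2 + 10*k + 25).
f must satisfy (k + 3)·f(k+1) − (k + 7)·f(k) = k**2 + 10*k + 25.
deg f ≤ 4 (via 1,1,2).
Match coefficients ⇒ f(k) = k*(k + 4)*(k + 5)*(k + 9)/36.
Then R = B(k−1)f/C = k*(k + 4)*(k + 7)*(k + 9)/(36*(k + 5)), so s_k = R(k)·t_k = k*(-k - 9)/(18*(k**2 + 9*k + 18)).
Verify: 2*(-k - 5)/(k**4 + 20*k**3 + 145*k**2 + 450*k + 504) matches t_k.

s_k = k*(-k - 9)/(18*(k**2 + 9*k + 18))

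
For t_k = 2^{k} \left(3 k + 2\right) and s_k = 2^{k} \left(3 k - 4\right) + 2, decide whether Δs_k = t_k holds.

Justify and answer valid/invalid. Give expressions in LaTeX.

s_(k+1) = 2*2**k*(3*k - 1) + 2
s_(k+1) − s_k = 2**k*(3*k + 2)
(s_(k+1) − s_k) − t_k = 0

Valid — Δs_k = t_k.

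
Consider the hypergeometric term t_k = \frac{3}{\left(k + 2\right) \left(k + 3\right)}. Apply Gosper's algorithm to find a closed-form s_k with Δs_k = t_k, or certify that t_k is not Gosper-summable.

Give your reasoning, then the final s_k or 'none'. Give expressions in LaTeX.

s_k = \frac{3 k}{2 \left(k + 2\right)}

Step 1: r(k) = (k + 2)/(k + 4).
Take A(k)=k + 2, B(k)=k + 4, C(k)=1.
Need (k + 2)·f(k+1) − (k + 3)·f(k) = 1.
d = 1 from the (1,1,0) case.
Coefficient equations give f(k) = k/2.
So s_k = (B(k−1)f/C)·t_k = (k*(k + 3)/2)·t_k = 3*k/(2*(k + 2)).
Verify: 3/(k**2 + 5*k + 6) matches t_k.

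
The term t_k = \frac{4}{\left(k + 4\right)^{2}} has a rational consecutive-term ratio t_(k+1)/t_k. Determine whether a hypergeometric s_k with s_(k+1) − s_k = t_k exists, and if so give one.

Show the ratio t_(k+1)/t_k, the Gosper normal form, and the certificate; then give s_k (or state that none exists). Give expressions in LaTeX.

no hypergeometric antidifference exists

Compute t_(k+1)/t_k: get (k + 4)**2/(k + 5)**2.
So A=k**2 + 8*k + 16 and B=k**2 + 10*k + 25, with C=1.
Solve (k**2 + 8*k + 16)·f(k+1) − (k**2 + 8*k + 16)·f(k) = 1.
From deg A=2, deg B=2, deg C=0: d=0.
Write f(k) = c0. Then LHS − RHS = -1, requiring -1 = 0: contradictory. No certificate.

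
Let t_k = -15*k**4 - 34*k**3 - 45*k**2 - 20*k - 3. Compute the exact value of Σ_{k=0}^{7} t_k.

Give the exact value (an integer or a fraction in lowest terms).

Σ = -103680

Compute t_(k+1)/t_k: get (15*k**4 + 94*k**3 + 237*k**2 + 272*k + 117)/(15*k**4 + 34*k**3 + 45*k**2 + 20*k + 3).
Normal form (A,B,C) = (1, 1, k**4 + 34*k**3/15 + 3*k**2 + 4*k/3 + 1/5).
f must satisfy (1)·f(k+1) − (1)·f(k) = k**4 + 34*k**3/15 + 3*k**2 + 4*k/3 + 1/5.
Bound: deg f ≤ 5.
Solve for f: f(k) = k**2*(3*k**3 + k**2 + 3*k - 4)/15 (degree 5 ≤ 5).
Then R = B(k−1)f/C = k**2*(3*k**3 + k**2 + 3*k - 4)/(15*k**4 + 34*k**3 + 45*k**2 + 20*k + 3), so s_k = R(k)·t_k = k**2*(-3*k**3 - k**2 - 3*k + 4).
Check: Δs_k = -15*k**4 - 34*k**3 - 45*k**2 - 20*k - 3. ✓
Σ_(k=0)^(7) t_k = s_(8) − s_(0) = -103680 − (0) = -103680.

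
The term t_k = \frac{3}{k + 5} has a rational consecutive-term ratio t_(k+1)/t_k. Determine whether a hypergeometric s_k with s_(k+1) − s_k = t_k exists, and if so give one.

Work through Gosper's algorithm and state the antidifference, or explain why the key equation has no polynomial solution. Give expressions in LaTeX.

no hypergeometric antidifference exists

t_(k+1)/t_k = (k + 5)/(k + 6).
Gosper form: A/B · C(k+1)/C(k) with A=k + 5, B=k + 6, C=1.
Set up (k + 5)·f(k+1) − (k + 5)·f(k) − (1) = 0.
d = 0 from the (1,1,0) case.
Put f(k) = c0: A·f(k+1) − B(k−1)·f(k) − C = -1; need -1 = 0 — inconsistent ⇒ no f, not summable.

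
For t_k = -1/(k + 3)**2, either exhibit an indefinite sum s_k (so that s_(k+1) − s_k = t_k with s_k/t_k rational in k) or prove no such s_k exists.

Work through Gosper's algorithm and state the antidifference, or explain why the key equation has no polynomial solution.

Ratio r(k) = (k + 3)**2/(k + 4)**2.
Gosper form: A/B · C(k+1)/C(k) with A=k**2 + 6*k + 9, B=k**2 + 8*k + 16, C=1.
Solve (k**2 + 6*k + 9)·f(k+1) − (k**2 + 6*k + 9)·f(k) = 1.
d = 0 from the (2,2,0) case.
Put f(k) = c0: A·f(k+1) − B(k−1)·f(k) − C = -1; need -1 = 0 — inconsistent ⇒ no f, not summable.

none — t_k is not Gosper-summable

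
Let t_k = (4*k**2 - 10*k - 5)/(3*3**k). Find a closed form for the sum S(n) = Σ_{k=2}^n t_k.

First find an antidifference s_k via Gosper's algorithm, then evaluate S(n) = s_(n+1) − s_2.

The ratio is (4*k**2 - 2*k - 11)/(3*(4*k**2 - 10*k - 5)).
Factor: A=1/3; B=1; C=k**2 - 5*k/2 - 5/4.
Key eq: (1/3)·f(k+1) = (1)·f(k) + (k**2 - 5*k/2 - 5/4).
From deg A=0, deg B=0, deg C=2: d=2.
Match coefficients ⇒ f(k) = -3*(2*k**2 - 3*k - 3)/4.
R(k) = B(k−1)·f(k)/C(k) = -3*(2*k**2 - 3*k - 3)/(4*k**2 - 10*k - 5); s_k = R·t_k = (-2*k**2 + 3*k + 3)/3**k.
Verify: (4*k**2 - 10*k - 5)/(3*3**k) matches t_k.
s_(n+1) = 3**(-n - 1)*(-2*n**2 - n + 4) and s_(2) = 1/9, so S(n) = 3**(-n - 2)*(-3**n - 6*n**2 - 3*n + 12).

S(n) = 3**(-n - 2)*(-3**n - 6*n**2 - 3*n + 12)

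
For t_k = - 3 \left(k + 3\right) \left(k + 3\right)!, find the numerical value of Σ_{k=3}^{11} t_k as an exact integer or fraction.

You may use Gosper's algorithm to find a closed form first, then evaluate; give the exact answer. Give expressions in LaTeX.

The ratio is (k + 4)**2/(k + 3).
Gosper form: A/B · C(k+1)/C(k) with A=k + 4, B=1, C=k + 3.
Set up (k + 4)·f(k+1) − (1)·f(k) − (k + 3) = 0.
deg f ≤ 0 (via 1,0,1).
Match coefficients ⇒ f(k) = 1.
Get s_k = R·t_k = -3*factorial(k + 3) with R(k) = B(k−1)f(k)/C(k) = 1/(k + 3).
s_(k+1) − s_k = -3*(k + 3)*factorial(k + 3) = t_k.
Telescoping: Σ = s_(12) − s_(3) = -3923023104000 − (-2160) = -3923023101840.

Σ = -3923023101840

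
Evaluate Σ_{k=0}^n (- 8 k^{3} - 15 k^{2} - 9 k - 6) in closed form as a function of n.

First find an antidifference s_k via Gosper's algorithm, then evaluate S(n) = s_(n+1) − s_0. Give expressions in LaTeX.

S(n) = - 2 n^{4} - 9 n^{3} - 14 n^{2} - 13 n - 6

Step 1: r(k) = (8*k**3 + 39*k**2 + 63*k + 38)/(8*k**3 + 15*k**2 + 9*k + 6).
A = 1, B = 1, C = k**3 + 15*k**2/8 + 9*k/8 + 3/4.
Set up (1)·f(k+1) − (1)·f(k) − (k**3 + 15*k**2/8 + 9*k/8 + 3/4) = 0.
From deg A=0, deg B=0, deg C=3: d=4.
Coefficient equations give f(k) = k*(2*k**3 + k**2 - k + 4)/8.
So s_k = (B(k−1)f/C)·t_k = (k*(2*k**3 + k**2 - k + 4)/(8*k**3 + 15*k**2 + 9*k + 6))·t_k = k*(-2*k**3 - k**2 + k - 4).
Verify: -8*k**3 - 15*k**2 - 9*k - 6 matches t_k.
Σ_(k=0)^n t_k = s_(n+1) − s_(0) = (-2*n**4 - 9*n**3 - 14*n**2 - 13*n - 6) − (0), i.e. -2*n**4 - 9*n**3 - 14*n**2 - 13*n - 6.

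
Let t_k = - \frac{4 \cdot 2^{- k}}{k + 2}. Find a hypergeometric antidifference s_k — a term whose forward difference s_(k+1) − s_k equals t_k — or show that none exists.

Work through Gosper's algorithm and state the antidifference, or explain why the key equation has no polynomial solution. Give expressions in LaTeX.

no hypergeometric antidifference exists

Ratio r(k) = (k + 2)/(2*(k + 3)).
Gosper form: A/B · C(k+1)/C(k) with A=k/2 + 1, B=k + 3, C=1.
Set up (k/2 + 1)·f(k+1) − (k + 2)·f(k) − (1) = 0.
From deg A=1, deg B=1, deg C=0: d=-1.
d = -1 < 0 ⇒ no nonzero polynomial f; not summable.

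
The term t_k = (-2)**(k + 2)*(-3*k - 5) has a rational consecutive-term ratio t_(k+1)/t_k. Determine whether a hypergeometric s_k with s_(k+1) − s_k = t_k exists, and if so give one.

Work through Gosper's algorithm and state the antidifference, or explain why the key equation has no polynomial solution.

s_k = (-2)**(k + 2)*(k + 1)

The ratio is 2*(-3*k - 8)/(3*k + 5).
Factor: A=-2; B=1; C=k + 5/3.
Key eq: (-2)·f(k+1) = (1)·f(k) + (k + 5/3).
deg f ≤ 1 (via 0,0,1).
Solving with deg f ≤ 1: f(k) = -(k + 1)/3.
Certificate R = B(k−1)f/C = -(k + 1)/(3*k + 5) gives s_k = (-2)**(k + 2)*(k + 1).
Check: Δs_k = (-2)**(k + 2)*(-3*k - 5). ✓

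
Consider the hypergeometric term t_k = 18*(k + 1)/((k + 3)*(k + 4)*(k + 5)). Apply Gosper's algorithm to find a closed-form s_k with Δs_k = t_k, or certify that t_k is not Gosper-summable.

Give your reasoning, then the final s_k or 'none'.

s_k = 3*k*(k + 1)/((k + 3)*(k + 4))

t_(k+1)/t_k = (k + 2)*(k + 3)/((k + 1)*(k + 6)).
So A=k + 3 and B=k + 6, with C=k + 1.
Set up (k + 3)·f(k+1) − (k + 5)·f(k) − (k + 1) = 0.
Degrees (1,1,1) ⇒ d ≤ 2.
Match coefficients ⇒ f(k) = k*(k + 1)/6.
Then R = B(k−1)f/C = k*(k + 5)/6, so s_k = R(k)·t_k = 3*k*(k + 1)/((k + 3)*(k + 4)).
Check: Δs_k = 18*(k + 1)/(k**3 + 12*k**2 + 47*k + 60). ✓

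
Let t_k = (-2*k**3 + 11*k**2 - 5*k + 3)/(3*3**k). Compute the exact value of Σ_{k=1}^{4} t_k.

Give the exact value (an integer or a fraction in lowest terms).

Σ = 508/243

Ratio r(k) = (2*k**3 - 5*k**2 - 11*k - 7)/(3*(2*k**3 - 11*k**2 + 5*k - 3)).
Take A(k)=1/3, B(k)=1, C(k)=k**3 - 11*k**2/2 + 5*k/2 - 3/2.
Set up (1/3)·f(k+1) − (1)·f(k) − (k**3 - 11*k**2/2 + 5*k/2 - 3/2) = 0.
Degrees (0,0,3) ⇒ d ≤ 3.
Coefficient equations give f(k) = -3*(k**3 - 4*k**2 - 3)/2.
So s_k = (B(k−1)f/C)·t_k = (-3*(k**3 - 4*k**2 - 3)/(2*k**3 - 11*k**2 + 5*k - 3))·t_k = (k**3 - 4*k**2 - 3)/3**k.
s_(k+1) − s_k = (-2*k**3 + 11*k**2 - 5*k + 3)/(3*3**k) = t_k.
Sum = s_(5) − s_(1); s_(5) = 22/243, s_(1) = -2 ⇒ 508/243.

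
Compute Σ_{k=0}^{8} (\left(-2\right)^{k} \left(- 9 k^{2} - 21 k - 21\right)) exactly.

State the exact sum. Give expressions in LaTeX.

Step 1: r(k) = 2*(-3*k**2 - 13*k - 17)/(3*k**2 + 7*k + 7).
A = -2, B = 1, C = k**2 + 7*k/3 + 7/3.
Set up (-2)·f(k+1) − (1)·f(k) − (k**2 + 7*k/3 + 7/3) = 0.
d = 2 from the (0,0,2) case.
Solving with deg f ≤ 2: f(k) = -(k**2 + k + 1)/3.
Then R = B(k−1)f/C = -(k**2 + k + 1)/(3*k**2 + 7*k + 7), so s_k = R(k)·t_k = 3*(-2)**k*(k**2 + k + 1).
s_(k+1) − s_k = (-2)**k*(-9*k**2 - 21*k - 21) = t_k.
Telescoping: Σ = s_(9) − s_(0) = -139776 − (3) = -139779.

Σ = -139779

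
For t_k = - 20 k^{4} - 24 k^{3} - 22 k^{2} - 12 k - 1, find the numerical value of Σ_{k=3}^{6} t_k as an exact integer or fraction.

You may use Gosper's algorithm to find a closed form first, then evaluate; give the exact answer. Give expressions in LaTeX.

Σ = -57640

t_(k+1)/t_k = (20*k**4 + 104*k**3 + 214*k**2 + 208*k + 79)/(20*k**4 + 24*k**3 + 22*k**2 + 12*k + 1).
Normal form (A,B,C) = (1, 1, k**4 + 6*k**3/5 + 11*k**2/10 + 3*k/5 + 1/20).
Set up (1)·f(k+1) − (1)·f(k) − (k**4 + 6*k**3/5 + 11*k**2/10 + 3*k/5 + 1/20) = 0.
Bound: deg f ≤ 5.
A polynomial solution: f(k) = k*(4*k**4 - 4*k**3 + 2*k**2 + k - 2)/20.
Get s_k = R·t_k = k*(-4*k**4 + 4*k**3 - 2*k**2 - k + 2) with R(k) = B(k−1)f(k)/C(k) = k*(4*k**4 - 4*k**3 + 2*k**2 + k - 2)/(20*k**4 + 24*k**3 + 22*k**2 + 12*k + 1).
s_(k+1) − s_k = -20*k**4 - 24*k**3 - 22*k**2 - 12*k - 1 = t_k.
Telescoping: Σ = s_(7) − s_(3) = -58345 − (-705) = -57640.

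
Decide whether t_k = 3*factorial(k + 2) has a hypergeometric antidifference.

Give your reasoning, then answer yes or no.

No — key equation has no polynomial f.

t_(k+1)/t_k = k + 3.
So A=k + 3 and B=1, with C=1.
Solve (k + 3)·f(k+1) − (1)·f(k) = 1.
d = -1 from the (1,0,0) case.
deg f ≤ -1 is impossible — no certificate.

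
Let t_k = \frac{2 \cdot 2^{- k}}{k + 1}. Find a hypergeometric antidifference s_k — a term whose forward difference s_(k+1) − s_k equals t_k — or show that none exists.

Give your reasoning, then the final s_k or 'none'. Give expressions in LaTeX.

Compute t_(k+1)/t_k: get (k + 1)/(2*(k + 2)).
So A=k/2 + 1/2 and B=k + 2, with C=1.
Need (k/2 + 1/2)·f(k+1) − (k + 1)·f(k) = 1.
Degrees (1,1,0) ⇒ d ≤ -1.
d = -1 < 0 ⇒ no nonzero polynomial f; not summable.

none (Gosper's algorithm certifies no s_k)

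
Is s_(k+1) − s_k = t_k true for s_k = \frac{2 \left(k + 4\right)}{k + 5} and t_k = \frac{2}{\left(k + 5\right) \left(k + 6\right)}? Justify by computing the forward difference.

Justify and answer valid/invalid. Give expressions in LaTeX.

s_(k+1) = 2*(k + 5)/(k + 6)
s_(k+1) − s_k = 2/(k**2 + 11*k + 30)
(s_(k+1) − s_k) − t_k = 0

Valid — Δs_k = t_k.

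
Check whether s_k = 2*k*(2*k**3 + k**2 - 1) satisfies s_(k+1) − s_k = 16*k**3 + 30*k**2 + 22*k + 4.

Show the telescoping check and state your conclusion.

s_(k+1) = 2*(k + 1)*(2*(k + 1)**3 + (k + 1)**2 - 1)
s_(k+1) − s_k = 16*k**3 + 30*k**2 + 22*k + 4
(s_(k+1) − s_k) − t_k = 0

Valid — Δs_k = t_k.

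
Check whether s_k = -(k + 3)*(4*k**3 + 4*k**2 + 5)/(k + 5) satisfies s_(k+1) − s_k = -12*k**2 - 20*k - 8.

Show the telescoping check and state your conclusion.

s_(k+1) = -(k + 4)*(4*(k + 1)**3 + 4*(k + 1)**2 + 5)/(k + 6)
s_(k+1) − s_k = 2*(-6*k**4 - 68*k**3 - 218*k**2 - 236*k - 85)/(k**2 + 11*k + 30)
(s_(k+1) − s_k) − t_k = 2*(8*k**3 + 76*k**2 + 108*k + 35)/(k**2 + 11*k + 30)

Invalid: residual 2*(8*k**3 + 76*k**2 + 108*k + 35)/(k**2 + 11*k + 30) ≠ 0.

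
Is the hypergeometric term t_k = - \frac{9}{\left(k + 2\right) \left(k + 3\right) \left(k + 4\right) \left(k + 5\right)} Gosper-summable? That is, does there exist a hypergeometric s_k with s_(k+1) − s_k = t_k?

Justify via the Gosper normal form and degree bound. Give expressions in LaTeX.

Compute t_(k+1)/t_k: get (k + 2)/(k + 6).
So A=k + 2 and B=k + 6, with C=1.
Key eq: (k + 2)·f(k+1) = (k + 5)·f(k) + (1).
Degrees (1,1,0) ⇒ d ≤ 3.
Coefficient equations give f(k) = k*(k**2 + 9*k + 26)/72.
Certificate R = B(k−1)f/C = k*(k + 5)*(k**2 + 9*k + 26)/72 gives s_k = k*(-k**2 - 9*k - 26)/(8*(k + 2)*(k + 3)*(k + 4)).
Verify: -9/(k**4 + 14*k**3 + 71*k**2 + 154*k + 120) matches t_k.

Yes. s_k = \frac{k \left(- k^{2} - 9 k - 26\right)}{8 \left(k + 2\right) \left(k + 3\right) \left(k + 4\right)}.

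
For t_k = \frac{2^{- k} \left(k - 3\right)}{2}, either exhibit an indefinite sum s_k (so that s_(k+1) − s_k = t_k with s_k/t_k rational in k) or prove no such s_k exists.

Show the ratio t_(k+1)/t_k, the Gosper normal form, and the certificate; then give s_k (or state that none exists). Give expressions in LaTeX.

s_k = 2^{- k} \left(2 - k\right)

r(k) = (k - 2)/(2*(k - 3)) after simplifying.
Factor: A=1/2; B=1; C=k - 3.
Set up (1/2)·f(k+1) − (1)·f(k) − (k - 3) = 0.
deg f ≤ 1 (via 0,0,1).
Solving with deg f ≤ 1: f(k) = -2*(k - 2).
So s_k = (B(k−1)f/C)·t_k = (-2*(k - 2)/(k - 3))·t_k = (2 - k)/2**k.
Δs = (k - 3)/(2*2**k), as required.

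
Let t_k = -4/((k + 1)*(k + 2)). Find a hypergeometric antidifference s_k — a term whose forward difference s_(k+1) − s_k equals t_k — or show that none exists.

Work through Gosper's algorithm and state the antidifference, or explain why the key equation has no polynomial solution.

Ratio r(k) = (k + 1)/(k + 3).
Normal form (A,B,C) = (k + 1, k + 3, 1).
Set up (k + 1)·f(k+1) − (k + 2)·f(k) − (1) = 0.
From deg A=1, deg B=1, deg C=0: d=1.
A polynomial solution: f(k) = k.
So s_k = (B(k−1)f/C)·t_k = (k*(k + 2))·t_k = -4*k/(k + 1).
Verify: -4/(k**2 + 3*k + 2) matches t_k.

s_k = -4*k/(k + 1)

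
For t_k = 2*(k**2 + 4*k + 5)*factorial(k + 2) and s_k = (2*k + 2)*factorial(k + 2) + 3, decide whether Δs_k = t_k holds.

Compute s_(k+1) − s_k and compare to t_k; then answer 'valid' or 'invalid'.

s_(k+1) = (2*k + 4)*factorial(k + 3) + 3
s_(k+1) − s_k = 2*(k**2 + 4*k + 5)*factorial(k + 2)
(s_(k+1) − s_k) − t_k = 0

Valid: the claim telescopes to t_k.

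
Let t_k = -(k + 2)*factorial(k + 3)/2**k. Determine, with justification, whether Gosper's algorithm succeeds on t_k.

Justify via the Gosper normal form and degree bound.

r(k) = (k + 3)*(k + 4)/(2*(k + 2)) after simplifying.
Gosper form: A/B · C(k+1)/C(k) with A=k/2 + 2, B=1, C=k + 2.
f must satisfy (k/2 + 2)·f(k+1) − (1)·f(k) = k + 2.
deg f ≤ 0 (via 1,0,1).
Solve for f: f(k) = 2 (degree 0 ≤ 0).
Get s_k = R·t_k = -2**(1 - k)*factorial(k + 3) with R(k) = B(k−1)f(k)/C(k) = 2/(k + 2).
Check: Δs_k = -(k + 2)*factorial(k + 3)/2**k. ✓

Yes. s_k = -2**(1 - k)*factorial(k + 3).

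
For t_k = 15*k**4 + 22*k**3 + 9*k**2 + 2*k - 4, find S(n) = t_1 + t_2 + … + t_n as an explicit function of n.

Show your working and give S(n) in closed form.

The ratio is (15*k**4 + 82*k**3 + 165*k**2 + 146*k + 44)/(15*k**4 + 22*k**3 + 9*k**2 + 2*k - 4).
A = 1, B = 1, C = k**4 + 22*k**3/15 + 3*k**2/5 + 2*k/15 - 4/15.
Set up (1)·f(k+1) − (1)·f(k) − (k**4 + 22*k**3/15 + 3*k**2/5 + 2*k/15 - 4/15) = 0.
Degrees (0,0,4) ⇒ d ≤ 5.
Solve for f: f(k) = k*(3*k**4 - 2*k**3 - 3*k**2 + 2*k - 4)/15 (degree 5 ≤ 5).
Then R = B(k−1)f/C = k*(3*k**4 - 2*k**3 - 3*k**2 + 2*k - 4)/(15*k**4 + 22*k**3 + 9*k**2 + 2*k - 4), so s_k = R(k)·t_k = k*(3*k**4 - 2*k**3 - 3*k**2 + 2*k - 4).
s_(k+1) − s_k = 15*k**4 + 22*k**3 + 9*k**2 + 2*k - 4 = t_k.
Telescope: S(n) = s_(n+1) − s_(1) = 3*n**5 + 13*n**4 + 19*n**3 + 11*n**2 - 2*n - 4 − (-4) = n*(3*n**4 + 13*n**3 + 19*n**2 + 11*n - 2).

S(n) = n*(3*n**4 + 13*n**3 + 19*n**2 + 11*n - 2)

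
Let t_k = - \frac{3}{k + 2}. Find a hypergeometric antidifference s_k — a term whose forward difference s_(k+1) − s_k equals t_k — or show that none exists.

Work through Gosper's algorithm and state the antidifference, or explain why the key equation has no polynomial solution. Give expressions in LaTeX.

Ratio r(k) = (k + 2)/(k + 3).
Factor: A=k + 2; B=k + 3; C=1.
Solve (k + 2)·f(k+1) − (k + 2)·f(k) = 1.
From deg A=1, deg B=1, deg C=0: d=0.
Generic f = c0 gives residual -1; -1 = 0 cannot hold, so t_k is not Gosper-summable.

not Gosper-summable; s_k does not exist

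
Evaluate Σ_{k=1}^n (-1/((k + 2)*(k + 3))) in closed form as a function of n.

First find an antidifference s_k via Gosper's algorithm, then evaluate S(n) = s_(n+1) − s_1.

Step 1: r(k) = (k + 2)/(k + 4).
So A=k + 2 and B=k + 4, with C=1.
Solve (k + 2)·f(k+1) − (k + 3)·f(k) = 1.
From deg A=1, deg B=1, deg C=0: d=1.
Match coefficients ⇒ f(k) = k/2.
Then R = B(k−1)f/C = k*(k + 3)/2, so s_k = R(k)·t_k = -k/(2*k + 4).
Verify: -1/(k**2 + 5*k + 6) matches t_k.
s_(n+1) = (-n - 1)/(2*(n + 3)) and s_(1) = -1/6, so S(n) = -n/(3*n + 9).

S(n) = -n/(3*n + 9)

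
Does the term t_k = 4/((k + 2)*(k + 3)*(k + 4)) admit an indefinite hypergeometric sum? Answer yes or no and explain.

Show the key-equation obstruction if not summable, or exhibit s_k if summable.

t_(k+1)/t_k = (k + 2)/(k + 5).
Normal form (A,B,C) = (k + 2, k + 5, 1).
Set up (k + 2)·f(k+1) − (k + 4)·f(k) − (1) = 0.
Degrees (1,1,0) ⇒ d ≤ 2.
Coefficient equations give f(k) = k*(k + 5)/12.
Get s_k = R·t_k = k*(k + 5)/(3*(k + 2)*(k + 3)) with R(k) = B(k−1)f(k)/C(k) = k*(k + 4)*(k + 5)/12.
Verify: 4/(k**3 + 9*k**2 + 26*k + 24) matches t_k.

Yes. s_k = k*(k + 5)/(3*(k + 2)*(k + 3)).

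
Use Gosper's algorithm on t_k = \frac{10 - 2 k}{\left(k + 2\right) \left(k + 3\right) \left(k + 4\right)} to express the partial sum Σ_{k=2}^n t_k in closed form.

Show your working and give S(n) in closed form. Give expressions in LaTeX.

S(n) = \frac{- n^{2} + 33 n - 32}{20 \left(n^{2} + 7 n + 12\right)}

Compute t_(k+1)/t_k: get (k - 4)*(k + 2)/((k - 5)*(k + 5)).
A = k + 2, B = k + 5, C = k - 5.
Key eq: (k + 2)·f(k+1) = (k + 4)·f(k) + (k - 5).
deg f ≤ 2 (via 1,1,1).
A polynomial solution: f(k) = -k*(k + 9)/4.
Then R = B(k−1)f/C = -k*(k + 4)*(k + 9)/(4*(k - 5)), so s_k = R(k)·t_k = k*(k + 9)/(2*(k + 2)*(k + 3)).
Check: Δs_k = 2*(5 - k)/(k**3 + 9*k**2 + 26*k + 24). ✓
Σ_(k=2)^n t_k = s_(n+1) − s_(2) = ((n**2 + 11*n + 10)/(2*(n**2 + 7*n + 12))) − (11/20), i.e. (-n**2 + 33*n - 32)/(20*(n**2 + 7*n + 12)).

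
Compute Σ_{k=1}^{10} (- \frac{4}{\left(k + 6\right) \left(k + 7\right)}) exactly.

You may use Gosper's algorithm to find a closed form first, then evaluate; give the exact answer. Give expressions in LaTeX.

Σ = -40/119

Ratio r(k) = (k + 6)/(k + 8).
Take A(k)=k + 6, B(k)=k + 8, C(k)=1.
Key eq: (k + 6)·f(k+1) = (k + 7)·f(k) + (1).
Bound: deg f ≤ 1.
Solving with deg f ≤ 1: f(k) = k/6.
Then R = B(k−1)f/C = k*(k + 7)/6, so s_k = R(k)·t_k = -2*k/(3*k + 18).
Check: Δs_k = -4/(k**2 + 13*k + 42). ✓
Evaluate s at k=11 and k=1: -22/51 and -2/21; difference -40/119.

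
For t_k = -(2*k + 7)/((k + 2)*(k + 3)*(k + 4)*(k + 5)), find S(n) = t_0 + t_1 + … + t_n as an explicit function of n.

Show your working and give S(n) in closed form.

r(k) = (k + 2)*(2*k + 9)/((k + 6)*(2*k + 7)) after simplifying.
Normal form (A,B,C) = (k + 2, k + 6, k + 7/2).
Need (k + 2)·f(k+1) − (k + 5)·f(k) = k + 7/2.
d = 3 from the (1,1,1) case.
Coefficient equations give f(k) = k*(k + 3)*(k + 6)/16.
Certificate R = B(k−1)f/C = k*(k + 3)*(k + 5)*(k + 6)/(8*(2*k + 7)) gives s_k = k*(-k - 6)/(8*(k**2 + 6*k + 8)).
Δs = (-2*k - 7)/(k**4 + 14*k**3 + 71*k**2 + 154*k + 120), as required.
s_(n+1) = (-n**2 - 8*n - 7)/(8*(n**2 + 8*n + 15)) and s_(0) = 0, so S(n) = (-n**2 - 8*n - 7)/(8*(n**2 + 8*n + 15)).

S(n) = (-n**2 - 8*n - 7)/(8*(n**2 + 8*n + 15))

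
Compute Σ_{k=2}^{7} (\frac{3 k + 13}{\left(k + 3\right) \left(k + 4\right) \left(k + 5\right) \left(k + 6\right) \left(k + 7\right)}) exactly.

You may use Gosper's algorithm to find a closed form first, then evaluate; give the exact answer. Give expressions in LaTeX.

Σ = 123/40040

The ratio is (k + 3)*(3*k + 16)/((k + 8)*(3*k + 13)).
Gosper form: A/B · C(k+1)/C(k) with A=k + 3, B=k + 8, C=k + 13/3.
Need (k + 3)·f(k+1) − (k + 7)·f(k) = k + 13/3.
Degrees (1,1,1) ⇒ d ≤ 4.
Solving with deg f ≤ 4: f(k) = k*(k + 4)*(k**2 + 14*k + 63)/270.
Then R = B(k−1)f/C = k*(k + 4)*(k + 7)*(k**2 + 14*k + 63)/(90*(3*k + 13)), so s_k = R(k)·t_k = k*(k**2 + 14*k + 63)/(90*(k**3 + 14*k**2 + 63*k + 90)).
Verify: (3*k + 13)/(k**5 + 25*k**4 + 245*k**3 + 1175*k**2 + 2754*k + 2520) matches t_k.
Evaluate s at k=8 and k=2: 478/45045 and 19/2520; difference 123/40040.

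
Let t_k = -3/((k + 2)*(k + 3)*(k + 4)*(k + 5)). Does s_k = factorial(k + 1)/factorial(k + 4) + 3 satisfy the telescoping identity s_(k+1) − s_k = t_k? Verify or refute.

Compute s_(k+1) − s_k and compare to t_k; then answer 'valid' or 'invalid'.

s_(k+1) = factorial(k + 2)/factorial(k + 5) + 3
s_(k+1) − s_k = -3/((k + 2)*(k + 3)*(k + 4)*(k + 5))
(s_(k+1) − s_k) − t_k = 0

valid (s_(k+1) − s_k reduces to t_k)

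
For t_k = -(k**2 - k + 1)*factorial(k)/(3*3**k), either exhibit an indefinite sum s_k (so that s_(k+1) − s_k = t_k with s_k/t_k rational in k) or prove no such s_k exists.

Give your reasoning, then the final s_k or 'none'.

s_k = -k*factorial(k)/3**k

Step 1: r(k) = -(k + 1)*(k - (k + 1)**2)/(3*k**2 - 3*k + 3).
So A=k/3 + 1/3 and B=1, with C=k**2 - k + 1.
Need (k/3 + 1/3)·f(k+1) − (1)·f(k) = k**2 - k + 1.
d = 1 from the (1,0,2) case.
Coefficient equations give f(k) = 3*k.
Get s_k = R·t_k = -k*factorial(k)/3**k with R(k) = B(k−1)f(k)/C(k) = 3*k/(k**2 - k + 1).
Δs = -(k**2 - k + 1)*factorial(k)/(3*3**k), as required.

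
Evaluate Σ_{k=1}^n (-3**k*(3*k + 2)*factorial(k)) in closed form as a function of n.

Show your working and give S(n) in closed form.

Step 1: r(k) = 3*(k + 1)*(3*k + 5)/(3*k + 2).
Gosper form: A/B · C(k+1)/C(k) with A=3*k + 3, B=1, C=k + 2/3.
Set up (3*k + 3)·f(k+1) − (1)·f(k) − (k + 2/3) = 0.
Degrees (1,0,1) ⇒ d ≤ 0.
Coefficient equations give f(k) = 1/3.
Then R = B(k−1)f/C = 1/(3*k + 2), so s_k = R(k)·t_k = -3**k*factorial(k).
s_(k+1) − s_k = -3**k*(3*k + 2)*factorial(k) = t_k.
Evaluate: s_(n+1) = -3**(n + 1)*factorial(n + 1); subtract s_(1) = -3 ⇒ S(n) = -3*3**n*factorial(n + 1) + 3.

S(n) = -3*3**n*factorial(n + 1) + 3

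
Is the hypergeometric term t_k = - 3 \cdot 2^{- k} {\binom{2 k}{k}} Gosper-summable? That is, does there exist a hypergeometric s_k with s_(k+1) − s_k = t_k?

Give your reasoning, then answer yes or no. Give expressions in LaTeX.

r(k) = (2*k + 1)/(k + 1) after simplifying.
Take A(k)=2*k + 1, B(k)=k + 1, C(k)=1.
Set up (2*k + 1)·f(k+1) − (k)·f(k) − (1) = 0.
deg f ≤ -1 (via 1,1,0).
Bound -1 < 0, so the key equation has no polynomial solution.

No. Not Gosper-summable.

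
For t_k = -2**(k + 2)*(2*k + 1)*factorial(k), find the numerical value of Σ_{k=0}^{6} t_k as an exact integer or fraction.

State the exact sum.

The ratio is 2*(k + 1)*(2*k + 3)/(2*k + 1).
Gosper form: A/B · C(k+1)/C(k) with A=2*k + 2, B=1, C=k + 1/2.
Set up (2*k + 2)·f(k+1) − (1)·f(k) − (k + 1/2) = 0.
Bound: deg f ≤ 0.
Solving with deg f ≤ 0: f(k) = 1/2.
R(k) = B(k−1)·f(k)/C(k) = 1/(2*k + 1); s_k = R·t_k = -2**(k + 2)*factorial(k).
Check: Δs_k = -2**(k + 2)*(2*k + 1)*factorial(k). ✓
Telescoping: Σ = s_(7) − s_(0) = -2580480 − (-4) = -2580476.

Σ = -2580476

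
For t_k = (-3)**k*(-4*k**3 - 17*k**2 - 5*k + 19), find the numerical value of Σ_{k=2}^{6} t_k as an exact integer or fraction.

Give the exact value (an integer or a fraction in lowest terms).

Ratio r(k) = 3*(-4*k**3 - 29*k**2 - 51*k - 7)/(4*k**3 + 17*k**2 + 5*k - 19).
Normal form (A,B,C) = (-3, 1, k**3 + 17*k**2/4 + 5*k/4 - 19/4).
Key eq: (-3)·f(k+1) = (1)·f(k) + (k**3 + 17*k**2/4 + 5*k/4 - 19/4).
Degrees (0,0,3) ⇒ d ≤ 3.
Solve for f: f(k) = -(k**3 + 2*k**2 - 4*k - 4)/4 (degree 3 ≤ 3).
So s_k = (B(k−1)f/C)·t_k = (-(k**3 + 2*k**2 - 4*k - 4)/(4*k**3 + 17*k**2 + 5*k - 19))·t_k = (-3)**k*(k**3 + 2*k**2 - 4*k - 4).
Verify: (-3)**k*(-4*k**3 - 17*k**2 - 5*k + 19) matches t_k.
Evaluate s at k=7 and k=2: -894483 and 36; difference -894519.

Σ = -894519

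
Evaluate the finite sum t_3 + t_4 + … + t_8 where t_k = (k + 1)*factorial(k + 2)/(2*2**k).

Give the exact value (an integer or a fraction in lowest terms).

Σ = 155895/2

Step 1: r(k) = (k + 2)*(k + 3)/(2*(k + 1)).
A = k/2 + 3/2, B = 1, C = k + 1.
Set up (k/2 + 3/2)·f(k+1) − (1)·f(k) − (k + 1) = 0.
Bound: deg f ≤ 0.
Coefficient equations give f(k) = 2.
So s_k = (B(k−1)f/C)·t_k = (2/(k + 1))·t_k = factorial(k + 2)/2**k.
Verify: (k + 1)*factorial(k + 2)/(2*2**k) matches t_k.
Sum = s_(9) − s_(3); s_(9) = 155925/2, s_(3) = 15 ⇒ 155895/2.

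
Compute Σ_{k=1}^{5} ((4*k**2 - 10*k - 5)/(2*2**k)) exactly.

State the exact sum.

Σ = -161/64

Ratio r(k) = (4*k**2 - 2*k - 11)/(2*(4*k**2 - 10*k - 5)).
Factor: A=1/2; B=1; C=k**2 - 5*k/2 - 5/4.
Set up (1/2)·f(k+1) − (1)·f(k) − (k**2 - 5*k/2 - 5/4) = 0.
Degrees (0,0,2) ⇒ d ≤ 2.
Match coefficients ⇒ f(k) = -(4*k**2 - 2*k - 3)/2.
Certificate R = B(k−1)f/C = -2*(4*k**2 - 2*k - 3)/(4*k**2 - 10*k - 5) gives s_k = (-4*k**2 + 2*k + 3)/2**k.
Check: Δs_k = (4*k**2 - 10*k - 5)/(2*2**k). ✓
Evaluate s at k=6 and k=1: -129/64 and 1/2; difference -161/64.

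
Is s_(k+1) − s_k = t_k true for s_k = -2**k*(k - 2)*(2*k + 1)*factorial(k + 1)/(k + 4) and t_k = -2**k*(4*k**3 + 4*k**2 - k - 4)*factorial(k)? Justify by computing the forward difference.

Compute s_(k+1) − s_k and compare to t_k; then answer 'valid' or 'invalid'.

Invalid: residual 3*2**k*(4*k**4 + 20*k**3 + 13*k**2 - 5*k - 14)*factorial(k)/((k + 4)*(k + 5)) ≠ 0.

s_(k+1) = -2**(k + 1)*(k - 1)*(2*k + 3)*factorial(k + 2)/(k + 5)
s_(k+1) − s_k = -2**k*(4*k**4 + 24*k**3 + 31*k**2 - 3*k - 38)*factorial(k + 1)/((k + 4)*(k + 5))
(s_(k+1) − s_k) − t_k = 3*2**k*(4*k**4 + 20*k**3 + 13*k**2 - 5*k - 14)*factorial(k)/((k + 4)*(k + 5))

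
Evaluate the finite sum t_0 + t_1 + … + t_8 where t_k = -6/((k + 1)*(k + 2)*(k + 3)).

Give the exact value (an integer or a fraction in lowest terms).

Ratio r(k) = (k + 1)/(k + 4).
Normal form (A,B,C) = (k + 1, k + 4, 1).
Key eq: (k + 1)·f(k+1) = (k + 3)·f(k) + (1).
From deg A=1, deg B=1, deg C=0: d=2.
Solve for f: f(k) = k*(k + 3)/4 (degree 2 ≤ 2).
Then R = B(k−1)f/C = k*(k + 3)**2/4, so s_k = R(k)·t_k = 3*k*(-k - 3)/(2*(k + 1)*(k + 2)).
Verify: -6/(k**3 + 6*k**2 + 11*k + 6) matches t_k.
Telescoping: Σ = s_(9) − s_(0) = -81/55 − (0) = -81/55.

Σ = -81/55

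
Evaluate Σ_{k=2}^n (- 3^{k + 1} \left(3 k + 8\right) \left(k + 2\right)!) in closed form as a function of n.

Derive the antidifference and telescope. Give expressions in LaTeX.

S(n) = - 9 \cdot 3^{n} \left(n + 3\right)! + 648

Step 1: r(k) = 3*(k + 3)*(3*k + 11)/(3*k + 8).
Normal form (A,B,C) = (3*k + 9, 1, k + 8/3).
Key eq: (3*k + 9)·f(k+1) = (1)·f(k) + (k + 8/3).
Bound: deg f ≤ 0.
Match coefficients ⇒ f(k) = 1/3.
Certificate R = B(k−1)f/C = 1/(3*k + 8) gives s_k = -3**(k + 1)*factorial(k + 2).
s_(k+1) − s_k = -3**(k + 1)*(3*k + 8)*factorial(k + 2) = t_k.
Telescope: S(n) = s_(n+1) − s_(2) = -3**(n + 2)*factorial(n + 3) − (-648) = -9*3**n*factorial(n + 3) + 648.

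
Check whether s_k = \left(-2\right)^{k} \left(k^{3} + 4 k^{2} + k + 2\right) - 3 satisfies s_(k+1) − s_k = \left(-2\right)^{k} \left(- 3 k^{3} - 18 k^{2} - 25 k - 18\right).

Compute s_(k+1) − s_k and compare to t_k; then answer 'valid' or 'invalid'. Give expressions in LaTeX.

valid (s_(k+1) − s_k reduces to t_k)

s_(k+1) = (-2)**(k + 1)*(k + (k + 1)**3 + 4*(k + 1)**2 + 3) - 3
s_(k+1) − s_k = (-2)**k*(-3*k**3 - 18*k**2 - 25*k - 18)
(s_(k+1) − s_k) − t_k = 0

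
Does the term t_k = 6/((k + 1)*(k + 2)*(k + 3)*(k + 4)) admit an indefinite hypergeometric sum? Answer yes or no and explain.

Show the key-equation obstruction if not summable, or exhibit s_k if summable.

Yes. s_k = k*(k**2 + 6*k + 11)/(3*(k + 1)*(k + 2)*(k + 3)).

r(k) = (k + 1)/(k + 5) after simplifying.
Gosper form: A/B · C(k+1)/C(k) with A=k + 1, B=k + 5, C=1.
f must satisfy (k + 1)·f(k+1) − (k + 4)·f(k) = 1.
deg f ≤ 3 (via 1,1,0).
Coefficient equations give f(k) = k*(k**2 + 6*k + 11)/18.
Then R = B(k−1)f/C = k*(k + 4)*(k**2 + 6*k + 11)/18, so s_k = R(k)·t_k = k*(k**2 + 6*k + 11)/(3*(k + 1)*(k + 2)*(k + 3)).
Verify: 6/(k**4 + 10*k**3 + 35*k**2 + 50*k + 24) matches t_k.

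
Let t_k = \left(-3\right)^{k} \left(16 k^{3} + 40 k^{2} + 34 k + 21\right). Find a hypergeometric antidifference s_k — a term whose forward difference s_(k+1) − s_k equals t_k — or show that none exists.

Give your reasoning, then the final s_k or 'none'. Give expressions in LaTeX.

s_k = \left(-3\right)^{k} \left(- 4 k^{3} - k^{2} + 2 k - 3\right)

r(k) = 3*(-16*k**3 - 88*k**2 - 162*k - 111)/(16*k**3 + 40*k**2 + 34*k + 21) after simplifying.
Gosper form: A/B · C(k+1)/C(k) with A=-3, B=1, C=k**3 + 5*k**2/2 + 17*k/8 + 21/16.
f must satisfy (-3)·f(k+1) − (1)·f(k) = k**3 + 5*k**2/2 + 17*k/8 + 21/16.
From deg A=0, deg B=0, deg C=3: d=3.
A polynomial solution: f(k) = -(4*k**3 + k**2 - 2*k + 3)/16.
Certificate R = B(k−1)f/C = -(4*k**3 + k**2 - 2*k + 3)/(16*k**3 + 40*k**2 + 34*k + 21) gives s_k = (-3)**k*(-4*k**3 - k**2 + 2*k - 3).
Δs = (-3)**k*(16*k**3 + 40*k**2 + 34*k + 21), as required.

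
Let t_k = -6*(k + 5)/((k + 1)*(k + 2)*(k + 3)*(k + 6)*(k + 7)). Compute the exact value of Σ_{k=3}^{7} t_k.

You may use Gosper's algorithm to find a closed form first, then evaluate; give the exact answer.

Step 1: r(k) = (k + 1)*(k + 6)**2/((k + 4)*(k + 5)*(k + 8)).
So A=k + 1 and B=k + 8, with C=k**3 + 14*k**2 + 65*k + 100.
Set up (k + 1)·f(k+1) − (k + 7)·f(k) − (k**3 + 14*k**2 + 65*k + 100) = 0.
deg f ≤ 6 (via 1,1,3).
Match coefficients ⇒ f(k) = k*(k + 3)*(k + 4)**2*(k + 5)**2/36.
So s_k = (B(k−1)f/C)·t_k = (k*(k + 3)*(k + 4)*(k + 7)/36)·t_k = k*(-k**2 - 9*k - 20)/(6*(k**3 + 9*k**2 + 20*k + 12)).
Δs = 6*(-k - 5)/(k**5 + 19*k**4 + 131*k**3 + 401*k**2 + 540*k + 252), as required.
Telescoping: Σ = s_(8) − s_(3) = -52/315 − (-7/45) = -1/105.

Σ = -1/105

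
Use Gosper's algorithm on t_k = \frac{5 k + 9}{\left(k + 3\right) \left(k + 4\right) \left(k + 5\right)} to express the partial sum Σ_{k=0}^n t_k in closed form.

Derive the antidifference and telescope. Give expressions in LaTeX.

r(k) = (k + 3)*(5*k + 14)/((k + 6)*(5*k + 9)) after simplifying.
Take A(k)=k + 3, B(k)=k + 6, C(k)=k + 9/5.
Need (k + 3)·f(k+1) − (k + 5)·f(k) = k + 9/5.
From deg A=1, deg B=1, deg C=1: d=2.
Solve for f: f(k) = k*(k + 2)/5 (degree 2 ≤ 2).
Get s_k = R·t_k = k*(k + 2)/((k + 3)*(k + 4)) with R(k) = B(k−1)f(k)/C(k) = k*(k + 2)*(k + 5)/(5*k + 9).
Verify: (5*k + 9)/(k**3 + 12*k**2 + 47*k + 60) matches t_k.
Evaluate: s_(n+1) = (n**2 + 4*n + 3)/(n**2 + 9*n + 20); subtract s_(0) = 0 ⇒ S(n) = (n**2 + 4*n + 3)/(n**2 + 9*n + 20).

S(n) = \frac{n^{2} + 4 n + 3}{n^{2} + 9 n + 20}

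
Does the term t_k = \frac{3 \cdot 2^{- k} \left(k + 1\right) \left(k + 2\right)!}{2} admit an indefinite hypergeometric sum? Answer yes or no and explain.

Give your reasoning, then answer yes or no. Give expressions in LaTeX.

Ratio r(k) = (k + 2)*(k + 3)/(2*(k + 1)).
So A=k/2 + 3/2 and B=1, with C=k + 1.
Key eq: (k/2 + 3/2)·f(k+1) = (1)·f(k) + (k + 1).
deg f ≤ 0 (via 1,0,1).
A polynomial solution: f(k) = 2.
R(k) = B(k−1)·f(k)/C(k) = 2/(k + 1); s_k = R·t_k = 3*factorial(k + 2)/2**k.
Check: Δs_k = 3*(k + 1)*factorial(k + 2)/(2*2**k). ✓

Yes. s_k = 3 \cdot 2^{- k} \left(k + 2\right)!.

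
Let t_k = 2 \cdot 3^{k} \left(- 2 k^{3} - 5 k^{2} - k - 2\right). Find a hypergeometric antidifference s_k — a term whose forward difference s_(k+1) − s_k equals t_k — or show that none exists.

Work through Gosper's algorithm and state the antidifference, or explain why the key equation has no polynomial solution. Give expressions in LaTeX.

s_k = 3^{k} \left(- 2 k^{3} + 4 k^{2} - 4 k + 1\right)

The ratio is 3*(2*k**3 + 11*k**2 + 17*k + 10)/(2*k**3 + 5*k**2 + k + 2).
So A=3 and B=1, with C=k**3 + 5*k**2/2 + k/2 + 1.
Key eq: (3)·f(k+1) = (1)·f(k) + (k**3 + 5*k**2/2 + k/2 + 1).
Bound: deg f ≤ 3.
Coefficient equations give f(k) = (2*k**3 - 4*k**2 + 4*k - 1)/4.
Then R = B(k−1)f/C = (2*k**3 - 4*k**2 + 4*k - 1)/(2*(2*k**3 + 5*k**2 + k + 2)), so s_k = R(k)·t_k = 3**k*(-2*k**3 + 4*k**2 - 4*k + 1).
Check: Δs_k = 2*3**k*(-2*k**3 - 5*k**2 - k - 2). ✓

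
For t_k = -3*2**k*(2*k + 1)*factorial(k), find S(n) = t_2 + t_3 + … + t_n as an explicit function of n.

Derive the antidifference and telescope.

Step 1: r(k) = 2*(k + 1)*(2*k + 3)/(2*k + 1).
Factor: A=2*k + 2; B=1; C=k + 1/2.
Need (2*k + 2)·f(k+1) − (1)·f(k) = k + 1/2.
d = 0 from the (1,0,1) case.
A polynomial solution: f(k) = 1/2.
Then R = B(k−1)f/C = 1/(2*k + 1), so s_k = R(k)·t_k = -3*2**k*factorial(k).
Check: Δs_k = -3*2**k*(2*k + 1)*factorial(k). ✓
Evaluate: s_(n+1) = -6*2**n*factorial(n + 1); subtract s_(2) = -24 ⇒ S(n) = -6*2**n*factorial(n + 1) + 24.

S(n) = -6*2**n*factorial(n + 1) + 24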